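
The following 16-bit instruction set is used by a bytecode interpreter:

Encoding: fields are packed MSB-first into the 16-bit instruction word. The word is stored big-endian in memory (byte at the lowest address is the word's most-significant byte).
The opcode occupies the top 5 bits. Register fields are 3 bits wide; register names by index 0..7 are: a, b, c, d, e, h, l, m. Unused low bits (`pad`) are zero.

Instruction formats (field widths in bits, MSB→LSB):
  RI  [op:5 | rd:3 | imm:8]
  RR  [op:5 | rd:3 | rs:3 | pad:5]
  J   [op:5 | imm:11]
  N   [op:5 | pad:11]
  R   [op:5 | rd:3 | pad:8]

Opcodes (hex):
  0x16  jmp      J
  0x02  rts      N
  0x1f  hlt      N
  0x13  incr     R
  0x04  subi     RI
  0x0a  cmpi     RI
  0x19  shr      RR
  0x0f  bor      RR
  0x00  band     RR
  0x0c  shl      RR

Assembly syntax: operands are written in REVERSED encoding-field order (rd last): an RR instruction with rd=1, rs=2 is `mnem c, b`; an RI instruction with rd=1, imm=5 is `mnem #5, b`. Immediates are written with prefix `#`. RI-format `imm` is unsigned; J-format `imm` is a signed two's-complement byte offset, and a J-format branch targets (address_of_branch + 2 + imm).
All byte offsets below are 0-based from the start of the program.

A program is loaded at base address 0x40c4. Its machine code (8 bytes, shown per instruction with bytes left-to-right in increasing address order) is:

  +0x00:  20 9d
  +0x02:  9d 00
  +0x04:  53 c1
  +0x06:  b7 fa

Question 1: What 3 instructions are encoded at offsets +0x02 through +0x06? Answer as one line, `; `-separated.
@+02  big-endian(9d 00) = 0x9d00
  op=0x9d00>>11=0x13 ⇒ incr (R)
  rd: (w>>8)&0x7=0x5 → h
@+04  big-endian(53 c1) = 0x53c1
  op=0x53c1>>11=0xa ⇒ cmpi (RI)
  rd: (w>>8)&0x7=0x3 → d
  imm: (w>>0)&0xff=0xc1 → #193
@+06  big-endian(b7 fa) = 0xb7fa
  op=0xb7fa>>11=0x16 ⇒ jmp (J)
  imm: (w>>0)&0x7ff=0x7fa (s11→-6) → #-6

incr h; cmpi #193, d; jmp #-6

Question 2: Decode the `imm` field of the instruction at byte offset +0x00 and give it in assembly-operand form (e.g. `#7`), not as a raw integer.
#157

@+00  big-endian(20 9d) = 0x209d
  opcode bits[15:11]=0x4: subi/RI
  rd: (w>>8)&0x7=0x0 → a
  imm: (w>>0)&0xff=0x9d → #157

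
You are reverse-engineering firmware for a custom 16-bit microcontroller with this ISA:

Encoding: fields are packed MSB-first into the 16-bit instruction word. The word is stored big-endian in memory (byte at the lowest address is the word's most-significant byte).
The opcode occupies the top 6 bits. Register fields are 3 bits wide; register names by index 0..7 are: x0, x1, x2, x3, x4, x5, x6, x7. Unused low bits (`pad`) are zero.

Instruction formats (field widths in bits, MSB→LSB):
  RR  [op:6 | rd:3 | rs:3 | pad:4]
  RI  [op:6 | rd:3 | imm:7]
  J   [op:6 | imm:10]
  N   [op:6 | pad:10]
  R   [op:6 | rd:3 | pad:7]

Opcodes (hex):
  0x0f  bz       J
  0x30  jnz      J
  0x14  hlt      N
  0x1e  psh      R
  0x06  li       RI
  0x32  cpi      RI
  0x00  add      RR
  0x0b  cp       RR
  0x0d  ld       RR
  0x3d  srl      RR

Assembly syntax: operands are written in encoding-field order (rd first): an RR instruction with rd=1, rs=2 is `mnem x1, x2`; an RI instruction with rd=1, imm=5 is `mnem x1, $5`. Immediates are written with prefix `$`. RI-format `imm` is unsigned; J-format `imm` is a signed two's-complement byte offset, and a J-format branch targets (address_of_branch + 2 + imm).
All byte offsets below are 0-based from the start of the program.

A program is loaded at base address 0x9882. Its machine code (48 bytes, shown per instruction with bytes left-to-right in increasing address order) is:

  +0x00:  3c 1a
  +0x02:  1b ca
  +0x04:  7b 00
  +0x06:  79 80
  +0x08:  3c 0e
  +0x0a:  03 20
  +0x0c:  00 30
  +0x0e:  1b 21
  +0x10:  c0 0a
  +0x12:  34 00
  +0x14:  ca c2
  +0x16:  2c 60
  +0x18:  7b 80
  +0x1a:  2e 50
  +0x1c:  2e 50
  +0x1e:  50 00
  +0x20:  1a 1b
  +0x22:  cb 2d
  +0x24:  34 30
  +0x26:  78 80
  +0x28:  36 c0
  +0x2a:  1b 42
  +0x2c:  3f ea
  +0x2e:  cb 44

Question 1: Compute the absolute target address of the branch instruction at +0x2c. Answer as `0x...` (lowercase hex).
0x989a

off 0x2c: read 3f ea as big → 0x3fea
  opcode bits[15:10]=0xf: bz/J
  imm@[9:0]=0x3ea (s10→-22) ⇒ $-22
  target = base 0x9882 + off 0x2c + 2 + imm -22 = 0x989a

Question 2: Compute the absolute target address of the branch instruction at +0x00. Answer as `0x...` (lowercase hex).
0x989e

+0x00: 3c 1a ⇒ word 0x3c1a (big)
  op=0x3c1a>>10=0xf ⇒ bz (J)
  [9:0] imm=26 = $26
  target = base 0x9882 + off 0x00 + 2 + imm 26 = 0x989e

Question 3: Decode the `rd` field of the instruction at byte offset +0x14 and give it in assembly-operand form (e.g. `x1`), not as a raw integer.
[14] ca c2 → 0xcac2
  top 6b → 0x32 → cpi [RI]
  rd: (w>>7)&0x7=0x5 → x5
  imm: (w>>0)&0x7f=0x42 → $66

x5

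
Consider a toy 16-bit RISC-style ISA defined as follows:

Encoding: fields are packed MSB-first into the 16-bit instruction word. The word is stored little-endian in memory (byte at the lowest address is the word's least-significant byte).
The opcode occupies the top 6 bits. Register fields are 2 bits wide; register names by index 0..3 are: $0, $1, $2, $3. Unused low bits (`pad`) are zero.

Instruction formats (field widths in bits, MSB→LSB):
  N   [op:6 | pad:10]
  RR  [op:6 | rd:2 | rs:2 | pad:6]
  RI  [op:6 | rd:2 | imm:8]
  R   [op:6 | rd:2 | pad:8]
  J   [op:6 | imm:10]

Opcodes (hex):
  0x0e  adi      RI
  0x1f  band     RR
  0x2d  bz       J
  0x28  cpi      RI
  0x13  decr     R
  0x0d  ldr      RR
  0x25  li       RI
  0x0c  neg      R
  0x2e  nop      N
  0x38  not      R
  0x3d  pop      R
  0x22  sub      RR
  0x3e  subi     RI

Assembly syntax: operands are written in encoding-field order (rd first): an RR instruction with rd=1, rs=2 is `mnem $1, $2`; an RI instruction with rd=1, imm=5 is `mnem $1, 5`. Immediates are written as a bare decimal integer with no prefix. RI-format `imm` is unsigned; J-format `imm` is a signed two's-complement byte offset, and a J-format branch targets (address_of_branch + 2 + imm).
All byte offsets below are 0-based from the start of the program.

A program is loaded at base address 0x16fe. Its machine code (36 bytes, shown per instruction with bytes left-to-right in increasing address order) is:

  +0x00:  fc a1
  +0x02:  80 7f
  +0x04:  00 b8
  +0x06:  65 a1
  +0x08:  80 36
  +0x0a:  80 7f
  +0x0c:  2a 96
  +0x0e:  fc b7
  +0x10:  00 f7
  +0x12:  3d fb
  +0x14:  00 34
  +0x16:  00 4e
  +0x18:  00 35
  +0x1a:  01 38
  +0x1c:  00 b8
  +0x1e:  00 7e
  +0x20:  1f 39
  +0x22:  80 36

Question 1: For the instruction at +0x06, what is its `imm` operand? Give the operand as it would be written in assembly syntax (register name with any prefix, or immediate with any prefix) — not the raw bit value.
@+06  little-endian(65 a1) = 0xa165
  op=0xa165>>10=0x28 ⇒ cpi (RI)
  rd@[9:8]=0x1 ⇒ $1
  imm@[7:0]=0x65 ⇒ 101

101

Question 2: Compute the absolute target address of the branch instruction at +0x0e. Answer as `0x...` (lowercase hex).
[0e] fc b7 → 0xb7fc
  opcode bits[15:10]=0x2d: bz/J
  [9:0] imm=1020 (s10→-4) = -4
  target = base 0x16fe + off 0x0e + 2 + imm -4 = 0x170a

0x170a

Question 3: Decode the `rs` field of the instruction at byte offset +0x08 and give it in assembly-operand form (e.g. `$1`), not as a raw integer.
[08] 80 36 → 0x3680
  opcode bits[15:10]=0xd: ldr/RR
  [9:8] rd=2 = $2
  [7:6] rs=2 = $2

$2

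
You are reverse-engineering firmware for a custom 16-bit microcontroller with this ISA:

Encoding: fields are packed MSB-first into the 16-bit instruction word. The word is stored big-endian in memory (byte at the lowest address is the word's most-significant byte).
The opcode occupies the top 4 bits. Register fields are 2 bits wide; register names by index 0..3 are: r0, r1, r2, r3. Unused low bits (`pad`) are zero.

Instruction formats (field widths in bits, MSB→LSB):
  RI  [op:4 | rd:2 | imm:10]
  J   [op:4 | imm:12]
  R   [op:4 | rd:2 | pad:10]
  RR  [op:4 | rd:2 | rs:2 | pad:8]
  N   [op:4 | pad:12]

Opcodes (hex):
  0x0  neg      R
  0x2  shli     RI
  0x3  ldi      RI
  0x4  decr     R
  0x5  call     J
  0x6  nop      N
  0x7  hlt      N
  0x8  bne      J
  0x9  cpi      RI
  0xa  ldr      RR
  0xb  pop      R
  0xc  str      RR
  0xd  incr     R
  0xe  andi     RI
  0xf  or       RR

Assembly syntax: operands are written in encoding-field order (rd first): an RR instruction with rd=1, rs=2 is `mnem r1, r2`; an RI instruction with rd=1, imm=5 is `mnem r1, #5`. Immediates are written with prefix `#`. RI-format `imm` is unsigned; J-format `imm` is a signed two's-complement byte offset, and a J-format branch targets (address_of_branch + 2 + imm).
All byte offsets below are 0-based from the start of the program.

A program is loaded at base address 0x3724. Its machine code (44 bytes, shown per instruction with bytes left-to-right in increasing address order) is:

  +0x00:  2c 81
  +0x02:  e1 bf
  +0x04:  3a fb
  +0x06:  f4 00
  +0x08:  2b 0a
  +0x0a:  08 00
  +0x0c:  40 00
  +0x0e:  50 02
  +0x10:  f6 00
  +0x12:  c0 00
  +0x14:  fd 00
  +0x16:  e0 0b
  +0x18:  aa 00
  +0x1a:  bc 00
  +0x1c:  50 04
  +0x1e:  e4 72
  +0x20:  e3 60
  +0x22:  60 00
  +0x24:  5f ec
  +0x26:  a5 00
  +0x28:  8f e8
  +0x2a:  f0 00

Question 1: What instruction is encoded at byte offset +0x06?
off 0x06: read f4 00 as big → 0xf400
  op=0xf400>>12=0xf ⇒ or (RR)
  rd@[11:10]=0x1 ⇒ r1
  rs@[9:8]=0x0 ⇒ r0

or r1, r0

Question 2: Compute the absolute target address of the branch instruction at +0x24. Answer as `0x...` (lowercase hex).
0x3736

off 0x24: read 5f ec as big → 0x5fec
  opcode bits[15:12]=0x5: call/J
  imm: (w>>0)&0xfff=0xfec (s12→-20) → #-20
  target = base 0x3724 + off 0x24 + 2 + imm -20 = 0x3736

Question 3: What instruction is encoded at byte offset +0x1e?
andi r1, #114

off 0x1e: read e4 72 as big → 0xe472
  op=0xe472>>12=0xe ⇒ andi (RI)
  [11:10] rd=1 = r1
  [9:0] imm=114 = #114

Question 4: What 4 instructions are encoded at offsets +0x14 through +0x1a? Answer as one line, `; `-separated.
@+14  big-endian(fd 00) = 0xfd00
  op=0xfd00>>12=0xf ⇒ or (RR)
  [11:10] rd=3 = r3
  [9:8] rs=1 = r1
@+16  big-endian(e0 0b) = 0xe00b
  op=0xe00b>>12=0xe ⇒ andi (RI)
  [11:10] rd=0 = r0
  [9:0] imm=11 = #11
@+18  big-endian(aa 00) = 0xaa00
  op=0xaa00>>12=0xa ⇒ ldr (RR)
  [11:10] rd=2 = r2
  [9:8] rs=2 = r2
@+1a  big-endian(bc 00) = 0xbc00
  op=0xbc00>>12=0xb ⇒ pop (R)
  [11:10] rd=3 = r3

or r3, r1; andi r0, #11; ldr r2, r2; pop r3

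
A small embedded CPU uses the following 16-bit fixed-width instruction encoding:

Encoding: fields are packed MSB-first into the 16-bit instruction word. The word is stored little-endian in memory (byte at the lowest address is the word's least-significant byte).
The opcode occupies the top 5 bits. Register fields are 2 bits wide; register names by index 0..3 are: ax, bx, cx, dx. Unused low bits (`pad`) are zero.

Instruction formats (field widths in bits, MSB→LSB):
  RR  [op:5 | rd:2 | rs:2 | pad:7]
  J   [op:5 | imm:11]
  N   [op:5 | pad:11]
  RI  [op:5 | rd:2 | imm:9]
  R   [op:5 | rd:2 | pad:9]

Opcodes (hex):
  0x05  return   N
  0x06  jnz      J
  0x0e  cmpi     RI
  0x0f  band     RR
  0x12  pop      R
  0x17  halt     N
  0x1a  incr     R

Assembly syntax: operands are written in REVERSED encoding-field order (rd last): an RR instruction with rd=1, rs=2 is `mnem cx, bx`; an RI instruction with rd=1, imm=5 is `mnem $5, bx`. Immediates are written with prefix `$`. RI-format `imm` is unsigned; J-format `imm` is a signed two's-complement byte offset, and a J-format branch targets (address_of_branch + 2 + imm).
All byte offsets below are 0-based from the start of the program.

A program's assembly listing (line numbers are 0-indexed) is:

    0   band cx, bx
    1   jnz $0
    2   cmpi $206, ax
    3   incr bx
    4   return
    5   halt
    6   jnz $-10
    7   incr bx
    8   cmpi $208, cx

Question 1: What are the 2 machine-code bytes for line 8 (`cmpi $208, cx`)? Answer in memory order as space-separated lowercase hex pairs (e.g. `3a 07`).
line 8 (cmpi): pack op=0xe:5|rd=2:2|imm=208:9 = 0x74d0; little→ d0 74

d0 74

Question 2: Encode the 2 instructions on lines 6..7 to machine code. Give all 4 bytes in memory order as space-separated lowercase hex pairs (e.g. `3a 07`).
line 6 (jnz): pack op=0x6:5|imm=-10:11 = 0x37f6; little→ f6 37
line 7 (incr): pack op=0x1a:5|rd=1:2|pad=0:9 = 0xd200; little→ 00 d2

f6 37 00 d2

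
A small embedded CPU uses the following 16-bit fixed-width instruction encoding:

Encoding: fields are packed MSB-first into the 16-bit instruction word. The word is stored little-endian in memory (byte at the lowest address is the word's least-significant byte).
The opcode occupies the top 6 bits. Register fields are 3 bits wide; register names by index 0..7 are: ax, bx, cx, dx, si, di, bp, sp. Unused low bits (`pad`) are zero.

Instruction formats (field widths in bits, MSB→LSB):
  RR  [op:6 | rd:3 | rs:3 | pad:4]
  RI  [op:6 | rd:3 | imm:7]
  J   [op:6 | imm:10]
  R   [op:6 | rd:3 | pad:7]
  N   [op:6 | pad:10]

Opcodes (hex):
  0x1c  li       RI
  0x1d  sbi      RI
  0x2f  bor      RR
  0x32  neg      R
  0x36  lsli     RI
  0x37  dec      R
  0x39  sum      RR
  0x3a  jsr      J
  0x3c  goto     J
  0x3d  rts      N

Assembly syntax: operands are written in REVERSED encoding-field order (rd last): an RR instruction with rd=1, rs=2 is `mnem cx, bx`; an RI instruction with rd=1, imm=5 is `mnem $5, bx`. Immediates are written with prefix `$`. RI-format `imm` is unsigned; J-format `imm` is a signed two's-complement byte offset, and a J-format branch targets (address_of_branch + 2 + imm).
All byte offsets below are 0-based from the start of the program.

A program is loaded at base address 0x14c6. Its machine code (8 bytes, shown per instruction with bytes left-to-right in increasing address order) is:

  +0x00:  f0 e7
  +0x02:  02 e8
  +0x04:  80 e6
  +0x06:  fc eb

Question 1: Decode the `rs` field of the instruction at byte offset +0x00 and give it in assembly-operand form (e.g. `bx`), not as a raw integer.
[00] f0 e7 → 0xe7f0
  op=0xe7f0>>10=0x39 ⇒ sum (RR)
  rd: (w>>7)&0x7=0x7 → sp
  rs: (w>>4)&0x7=0x7 → sp

sp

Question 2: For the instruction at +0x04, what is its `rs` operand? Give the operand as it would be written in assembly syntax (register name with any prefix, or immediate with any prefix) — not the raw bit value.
[04] 80 e6 → 0xe680
  op=0xe680>>10=0x39 ⇒ sum (RR)
  [9:7] rd=5 = di
  [6:4] rs=0 = ax

ax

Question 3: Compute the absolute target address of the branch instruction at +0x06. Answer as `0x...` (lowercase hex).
0x14ca

@+06  little-endian(fc eb) = 0xebfc
  top 6b → 0x3a → jsr [J]
  imm: (w>>0)&0x3ff=0x3fc (s10→-4) → $-4
  target = base 0x14c6 + off 0x06 + 2 + imm -4 = 0x14ca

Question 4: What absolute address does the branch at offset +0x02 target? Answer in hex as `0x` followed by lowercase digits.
0x14cc

+0x02: 02 e8 ⇒ word 0xe802 (little)
  top 6b → 0x3a → jsr [J]
  [9:0] imm=2 = $2
  target = base 0x14c6 + off 0x02 + 2 + imm 2 = 0x14cc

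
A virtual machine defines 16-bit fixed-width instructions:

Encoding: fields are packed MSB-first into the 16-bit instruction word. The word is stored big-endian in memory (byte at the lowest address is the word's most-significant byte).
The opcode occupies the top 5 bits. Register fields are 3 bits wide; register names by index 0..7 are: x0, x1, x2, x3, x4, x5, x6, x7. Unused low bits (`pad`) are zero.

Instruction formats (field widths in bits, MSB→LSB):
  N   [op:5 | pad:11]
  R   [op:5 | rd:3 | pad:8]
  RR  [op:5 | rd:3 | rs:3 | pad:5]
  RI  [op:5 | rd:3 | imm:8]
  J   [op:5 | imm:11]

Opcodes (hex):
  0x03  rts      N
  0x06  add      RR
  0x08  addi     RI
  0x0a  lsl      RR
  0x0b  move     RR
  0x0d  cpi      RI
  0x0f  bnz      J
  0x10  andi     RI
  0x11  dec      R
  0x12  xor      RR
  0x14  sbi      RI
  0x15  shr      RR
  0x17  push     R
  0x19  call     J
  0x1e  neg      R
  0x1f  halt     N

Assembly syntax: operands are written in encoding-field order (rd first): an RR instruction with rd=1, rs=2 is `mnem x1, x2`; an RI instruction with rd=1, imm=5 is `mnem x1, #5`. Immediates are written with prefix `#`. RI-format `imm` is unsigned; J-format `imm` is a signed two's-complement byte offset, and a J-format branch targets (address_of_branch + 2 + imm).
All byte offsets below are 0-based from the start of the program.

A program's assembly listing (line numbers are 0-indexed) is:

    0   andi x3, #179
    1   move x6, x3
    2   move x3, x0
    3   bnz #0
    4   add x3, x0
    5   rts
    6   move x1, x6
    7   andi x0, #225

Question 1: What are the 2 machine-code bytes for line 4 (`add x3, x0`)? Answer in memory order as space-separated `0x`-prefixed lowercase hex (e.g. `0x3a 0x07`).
4. add fields op=0x6:5|rd=3:3|rs=0:3|pad=0:5 → word 3300h → 33 00

0x33 0x00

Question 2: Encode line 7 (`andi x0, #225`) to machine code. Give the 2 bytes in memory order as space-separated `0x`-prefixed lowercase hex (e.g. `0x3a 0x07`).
0x80 0xe1

line 7 (andi): pack op=0x10:5|rd=0:3|imm=225:8 = 0x80e1; big→ 80 e1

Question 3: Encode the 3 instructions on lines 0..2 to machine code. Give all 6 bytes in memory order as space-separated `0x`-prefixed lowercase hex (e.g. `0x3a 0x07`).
line 0 (andi): pack op=0x10:5|rd=3:3|imm=179:8 = 0x83b3; big→ 83 b3
line 1 (move): pack op=0xb:5|rd=6:3|rs=3:3|pad=0:5 = 0x5e60; big→ 5e 60
line 2 (move): pack op=0xb:5|rd=3:3|rs=0:3|pad=0:5 = 0x5b00; big→ 5b 00

0x83 0xb3 0x5e 0x60 0x5b 0x00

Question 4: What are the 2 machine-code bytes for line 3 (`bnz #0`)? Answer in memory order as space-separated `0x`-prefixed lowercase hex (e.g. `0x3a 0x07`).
line 3 (bnz): pack op=0xf:5|imm=0:11 = 0x7800; big→ 78 00

0x78 0x00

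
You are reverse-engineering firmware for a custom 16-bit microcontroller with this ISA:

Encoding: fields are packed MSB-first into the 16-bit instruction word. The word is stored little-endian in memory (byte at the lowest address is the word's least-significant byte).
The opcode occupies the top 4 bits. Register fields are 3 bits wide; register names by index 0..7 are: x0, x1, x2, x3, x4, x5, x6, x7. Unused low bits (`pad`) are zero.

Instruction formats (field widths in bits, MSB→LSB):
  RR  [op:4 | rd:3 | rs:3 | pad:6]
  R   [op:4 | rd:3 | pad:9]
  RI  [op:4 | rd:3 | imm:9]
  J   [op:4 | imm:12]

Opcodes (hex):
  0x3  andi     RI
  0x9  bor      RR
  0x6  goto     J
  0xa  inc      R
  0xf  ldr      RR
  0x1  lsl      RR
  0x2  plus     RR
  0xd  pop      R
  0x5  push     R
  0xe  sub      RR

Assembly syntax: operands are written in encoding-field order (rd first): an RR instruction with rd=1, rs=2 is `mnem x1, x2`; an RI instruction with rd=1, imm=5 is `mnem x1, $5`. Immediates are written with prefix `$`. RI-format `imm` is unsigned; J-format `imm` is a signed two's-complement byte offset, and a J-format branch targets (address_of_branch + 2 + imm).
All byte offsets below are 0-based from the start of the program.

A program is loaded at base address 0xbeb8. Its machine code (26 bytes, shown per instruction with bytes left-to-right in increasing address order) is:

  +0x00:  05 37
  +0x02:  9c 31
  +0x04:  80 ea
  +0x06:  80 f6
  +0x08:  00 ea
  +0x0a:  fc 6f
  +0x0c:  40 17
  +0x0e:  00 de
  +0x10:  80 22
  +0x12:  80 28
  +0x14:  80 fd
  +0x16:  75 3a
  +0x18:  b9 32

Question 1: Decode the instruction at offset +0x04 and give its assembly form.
[04] 80 ea → 0xea80
  op=0xea80>>12=0xe ⇒ sub (RR)
  rd@[11:9]=0x5 ⇒ x5
  rs@[8:6]=0x2 ⇒ x2

sub x5, x2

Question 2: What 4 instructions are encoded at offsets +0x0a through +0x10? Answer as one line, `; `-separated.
+0x0a: fc 6f ⇒ word 0x6ffc (little)
  op=0x6ffc>>12=0x6 ⇒ goto (J)
  imm: (w>>0)&0xfff=0xffc (s12→-4) → $-4
+0x0c: 40 17 ⇒ word 0x1740 (little)
  op=0x1740>>12=0x1 ⇒ lsl (RR)
  rd: (w>>9)&0x7=0x3 → x3
  rs: (w>>6)&0x7=0x5 → x5
+0x0e: 00 de ⇒ word 0xde00 (little)
  op=0xde00>>12=0xd ⇒ pop (R)
  rd: (w>>9)&0x7=0x7 → x7
+0x10: 80 22 ⇒ word 0x2280 (little)
  op=0x2280>>12=0x2 ⇒ plus (RR)
  rd: (w>>9)&0x7=0x1 → x1
  rs: (w>>6)&0x7=0x2 → x2

goto $-4; lsl x3, x5; pop x7; plus x1, x2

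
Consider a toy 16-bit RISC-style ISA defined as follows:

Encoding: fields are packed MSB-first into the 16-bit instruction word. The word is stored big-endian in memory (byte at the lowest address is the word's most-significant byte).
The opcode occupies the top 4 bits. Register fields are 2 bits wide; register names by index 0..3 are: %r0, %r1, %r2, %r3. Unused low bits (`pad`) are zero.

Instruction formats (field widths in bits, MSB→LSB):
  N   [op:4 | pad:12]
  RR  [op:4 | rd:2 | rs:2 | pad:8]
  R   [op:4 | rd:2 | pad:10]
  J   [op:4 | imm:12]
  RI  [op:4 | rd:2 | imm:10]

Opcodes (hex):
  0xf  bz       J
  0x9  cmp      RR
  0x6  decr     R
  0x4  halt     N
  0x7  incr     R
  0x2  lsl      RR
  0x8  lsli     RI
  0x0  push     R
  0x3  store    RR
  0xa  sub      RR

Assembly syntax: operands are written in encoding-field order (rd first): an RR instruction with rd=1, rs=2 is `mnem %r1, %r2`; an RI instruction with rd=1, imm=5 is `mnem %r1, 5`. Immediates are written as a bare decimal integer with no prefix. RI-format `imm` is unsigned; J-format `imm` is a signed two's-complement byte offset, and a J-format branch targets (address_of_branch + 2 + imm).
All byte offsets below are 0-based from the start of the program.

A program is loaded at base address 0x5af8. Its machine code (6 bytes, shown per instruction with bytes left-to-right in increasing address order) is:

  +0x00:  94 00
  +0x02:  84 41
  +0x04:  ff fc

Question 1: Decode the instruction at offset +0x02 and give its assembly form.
lsli %r1, 65

@+02  big-endian(84 41) = 0x8441
  op=0x8441>>12=0x8 ⇒ lsli (RI)
  rd: (w>>10)&0x3=0x1 → %r1
  imm: (w>>0)&0x3ff=0x41 → 65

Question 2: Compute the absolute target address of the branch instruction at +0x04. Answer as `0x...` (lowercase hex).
0x5afa

@+04  big-endian(ff fc) = 0xfffc
  top 4b → 0xf → bz [J]
  [11:0] imm=4092 (s12→-4) = -4
  target = base 0x5af8 + off 0x04 + 2 + imm -4 = 0x5afa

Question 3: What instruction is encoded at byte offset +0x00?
@+00  big-endian(94 00) = 0x9400
  op=0x9400>>12=0x9 ⇒ cmp (RR)
  rd@[11:10]=0x1 ⇒ %r1
  rs@[9:8]=0x0 ⇒ %r0

cmp %r1, %r0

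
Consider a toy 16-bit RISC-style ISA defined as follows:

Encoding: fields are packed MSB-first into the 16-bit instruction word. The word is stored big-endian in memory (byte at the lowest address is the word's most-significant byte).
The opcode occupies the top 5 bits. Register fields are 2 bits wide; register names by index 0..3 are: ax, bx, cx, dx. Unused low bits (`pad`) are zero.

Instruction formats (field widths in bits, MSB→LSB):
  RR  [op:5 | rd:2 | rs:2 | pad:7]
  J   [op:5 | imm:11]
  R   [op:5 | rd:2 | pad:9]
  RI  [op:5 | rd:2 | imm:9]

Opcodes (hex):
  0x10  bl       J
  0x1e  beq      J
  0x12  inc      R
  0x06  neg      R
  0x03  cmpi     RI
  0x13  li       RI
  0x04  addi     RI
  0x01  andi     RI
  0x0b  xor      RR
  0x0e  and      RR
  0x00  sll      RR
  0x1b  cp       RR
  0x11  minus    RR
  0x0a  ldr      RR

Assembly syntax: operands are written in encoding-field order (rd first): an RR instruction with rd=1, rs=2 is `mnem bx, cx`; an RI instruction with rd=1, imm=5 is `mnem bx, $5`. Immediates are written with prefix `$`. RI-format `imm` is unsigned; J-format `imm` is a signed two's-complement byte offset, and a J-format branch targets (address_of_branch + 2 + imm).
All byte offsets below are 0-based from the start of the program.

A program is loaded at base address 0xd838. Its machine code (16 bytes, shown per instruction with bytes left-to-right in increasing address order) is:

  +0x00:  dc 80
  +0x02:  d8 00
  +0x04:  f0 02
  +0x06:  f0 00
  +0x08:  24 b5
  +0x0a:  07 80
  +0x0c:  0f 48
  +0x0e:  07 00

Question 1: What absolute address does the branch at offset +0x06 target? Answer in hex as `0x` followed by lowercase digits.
@+06  big-endian(f0 00) = 0xf000
  op=0xf000>>11=0x1e ⇒ beq (J)
  imm@[10:0]=0x0 ⇒ $0
  target = base 0xd838 + off 0x06 + 2 + imm 0 = 0xd840

0xd840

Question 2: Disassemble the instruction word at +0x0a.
off 0x0a: read 07 80 as big → 0x0780
  top 5b → 0x0 → sll [RR]
  [10:9] rd=3 = dx
  [8:7] rs=3 = dx

sll dx, dx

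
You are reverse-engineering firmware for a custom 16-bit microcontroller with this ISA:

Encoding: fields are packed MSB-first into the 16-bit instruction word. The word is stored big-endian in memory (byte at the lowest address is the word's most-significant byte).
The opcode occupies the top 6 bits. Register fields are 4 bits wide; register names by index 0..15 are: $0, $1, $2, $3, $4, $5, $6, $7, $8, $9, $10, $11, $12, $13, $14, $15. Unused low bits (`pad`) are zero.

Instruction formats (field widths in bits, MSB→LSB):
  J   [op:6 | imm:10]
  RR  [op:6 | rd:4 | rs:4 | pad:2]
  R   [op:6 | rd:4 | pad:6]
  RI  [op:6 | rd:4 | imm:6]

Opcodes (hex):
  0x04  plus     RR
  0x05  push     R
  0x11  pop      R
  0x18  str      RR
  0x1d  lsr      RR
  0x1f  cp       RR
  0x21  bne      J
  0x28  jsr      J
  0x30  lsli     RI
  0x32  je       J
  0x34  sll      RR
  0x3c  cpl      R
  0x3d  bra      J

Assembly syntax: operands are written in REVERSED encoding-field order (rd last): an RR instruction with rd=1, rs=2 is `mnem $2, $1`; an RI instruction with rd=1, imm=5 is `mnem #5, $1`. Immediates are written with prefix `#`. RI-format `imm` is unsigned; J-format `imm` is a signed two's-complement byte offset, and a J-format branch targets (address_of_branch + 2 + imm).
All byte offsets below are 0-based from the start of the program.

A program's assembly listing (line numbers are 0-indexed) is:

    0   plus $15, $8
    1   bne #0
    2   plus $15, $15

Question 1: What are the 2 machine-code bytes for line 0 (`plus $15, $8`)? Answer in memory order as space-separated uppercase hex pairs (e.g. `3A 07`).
12 3C

L0: plus op=0x4:6|rd=8:4|rs=15:4|pad=0:2 ⇒ 0x123c ⇒ big 12 3c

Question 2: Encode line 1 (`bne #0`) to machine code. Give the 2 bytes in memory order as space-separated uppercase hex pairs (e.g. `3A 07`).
84 00

line 1 (bne): pack op=0x21:6|imm=0:10 = 0x8400; big→ 84 00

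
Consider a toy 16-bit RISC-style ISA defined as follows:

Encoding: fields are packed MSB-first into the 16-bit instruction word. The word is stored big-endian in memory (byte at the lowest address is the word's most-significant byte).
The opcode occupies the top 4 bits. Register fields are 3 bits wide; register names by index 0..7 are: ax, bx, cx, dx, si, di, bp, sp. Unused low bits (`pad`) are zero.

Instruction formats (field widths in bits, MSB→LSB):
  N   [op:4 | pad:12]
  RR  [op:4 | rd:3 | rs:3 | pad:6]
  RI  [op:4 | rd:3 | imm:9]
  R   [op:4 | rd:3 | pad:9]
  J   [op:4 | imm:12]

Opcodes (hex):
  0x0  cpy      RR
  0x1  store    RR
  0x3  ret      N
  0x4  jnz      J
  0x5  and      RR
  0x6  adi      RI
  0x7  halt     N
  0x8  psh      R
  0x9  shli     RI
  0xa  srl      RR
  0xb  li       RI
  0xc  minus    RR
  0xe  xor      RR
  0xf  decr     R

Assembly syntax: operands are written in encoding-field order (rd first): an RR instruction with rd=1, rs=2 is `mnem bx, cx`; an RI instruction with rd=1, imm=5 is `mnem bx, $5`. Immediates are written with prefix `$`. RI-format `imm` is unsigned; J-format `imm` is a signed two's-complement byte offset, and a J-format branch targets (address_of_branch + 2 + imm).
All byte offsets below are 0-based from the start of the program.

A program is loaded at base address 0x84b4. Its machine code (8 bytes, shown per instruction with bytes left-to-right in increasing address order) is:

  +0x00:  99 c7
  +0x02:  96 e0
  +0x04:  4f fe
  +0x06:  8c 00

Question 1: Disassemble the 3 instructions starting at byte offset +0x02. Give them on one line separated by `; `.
off 0x02: read 96 e0 as big → 0x96e0
  op=0x96e0>>12=0x9 ⇒ shli (RI)
  rd@[11:9]=0x3 ⇒ dx
  imm@[8:0]=0xe0 ⇒ $224
off 0x04: read 4f fe as big → 0x4ffe
  op=0x4ffe>>12=0x4 ⇒ jnz (J)
  imm@[11:0]=0xffe (s12→-2) ⇒ $-2
off 0x06: read 8c 00 as big → 0x8c00
  op=0x8c00>>12=0x8 ⇒ psh (R)
  rd@[11:9]=0x6 ⇒ bp

shli dx, $224; jnz $-2; psh bp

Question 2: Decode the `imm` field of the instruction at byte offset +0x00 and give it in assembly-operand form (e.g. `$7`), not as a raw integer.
@+00  big-endian(99 c7) = 0x99c7
  op=0x99c7>>12=0x9 ⇒ shli (RI)
  rd@[11:9]=0x4 ⇒ si
  imm@[8:0]=0x1c7 ⇒ $455

$455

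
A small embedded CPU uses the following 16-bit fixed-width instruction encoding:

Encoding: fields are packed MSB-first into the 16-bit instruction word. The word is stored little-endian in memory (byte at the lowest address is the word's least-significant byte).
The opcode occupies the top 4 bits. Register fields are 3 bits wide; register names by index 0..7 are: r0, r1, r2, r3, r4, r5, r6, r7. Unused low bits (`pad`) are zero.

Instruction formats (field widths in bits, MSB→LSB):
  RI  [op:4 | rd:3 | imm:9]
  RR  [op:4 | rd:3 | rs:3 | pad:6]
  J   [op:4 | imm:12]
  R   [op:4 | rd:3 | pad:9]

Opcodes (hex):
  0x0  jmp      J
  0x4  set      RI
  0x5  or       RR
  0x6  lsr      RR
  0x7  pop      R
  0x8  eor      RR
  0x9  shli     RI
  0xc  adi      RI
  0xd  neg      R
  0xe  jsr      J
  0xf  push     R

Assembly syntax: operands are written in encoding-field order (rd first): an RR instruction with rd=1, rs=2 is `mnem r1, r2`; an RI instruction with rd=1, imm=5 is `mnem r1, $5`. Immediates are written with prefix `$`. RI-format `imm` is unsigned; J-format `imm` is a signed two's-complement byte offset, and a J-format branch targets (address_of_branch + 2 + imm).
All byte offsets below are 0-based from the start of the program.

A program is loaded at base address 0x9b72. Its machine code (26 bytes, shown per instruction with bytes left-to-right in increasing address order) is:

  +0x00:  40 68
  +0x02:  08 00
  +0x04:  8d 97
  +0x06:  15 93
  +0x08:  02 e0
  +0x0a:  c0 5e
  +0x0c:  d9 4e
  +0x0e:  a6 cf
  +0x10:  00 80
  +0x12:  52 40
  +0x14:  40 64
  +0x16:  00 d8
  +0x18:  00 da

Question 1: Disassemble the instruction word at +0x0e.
off 0x0e: read a6 cf as little → 0xcfa6
  op=0xcfa6>>12=0xc ⇒ adi (RI)
  rd: (w>>9)&0x7=0x7 → r7
  imm: (w>>0)&0x1ff=0x1a6 → $422

adi r7, $422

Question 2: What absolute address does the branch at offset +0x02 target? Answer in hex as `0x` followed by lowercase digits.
off 0x02: read 08 00 as little → 0x0008
  opcode bits[15:12]=0x0: jmp/J
  imm@[11:0]=0x8 ⇒ $8
  target = base 0x9b72 + off 0x02 + 2 + imm 8 = 0x9b7e

0x9b7e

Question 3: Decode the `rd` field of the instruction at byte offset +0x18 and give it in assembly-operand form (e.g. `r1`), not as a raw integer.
off 0x18: read 00 da as little → 0xda00
  opcode bits[15:12]=0xd: neg/R
  [11:9] rd=5 = r5

r5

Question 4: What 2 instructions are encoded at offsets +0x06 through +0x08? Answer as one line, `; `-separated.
shli r1, $277; jsr $2

off 0x06: read 15 93 as little → 0x9315
  op=0x9315>>12=0x9 ⇒ shli (RI)
  [11:9] rd=1 = r1
  [8:0] imm=277 = $277
off 0x08: read 02 e0 as little → 0xe002
  op=0xe002>>12=0xe ⇒ jsr (J)
  [11:0] imm=2 = $2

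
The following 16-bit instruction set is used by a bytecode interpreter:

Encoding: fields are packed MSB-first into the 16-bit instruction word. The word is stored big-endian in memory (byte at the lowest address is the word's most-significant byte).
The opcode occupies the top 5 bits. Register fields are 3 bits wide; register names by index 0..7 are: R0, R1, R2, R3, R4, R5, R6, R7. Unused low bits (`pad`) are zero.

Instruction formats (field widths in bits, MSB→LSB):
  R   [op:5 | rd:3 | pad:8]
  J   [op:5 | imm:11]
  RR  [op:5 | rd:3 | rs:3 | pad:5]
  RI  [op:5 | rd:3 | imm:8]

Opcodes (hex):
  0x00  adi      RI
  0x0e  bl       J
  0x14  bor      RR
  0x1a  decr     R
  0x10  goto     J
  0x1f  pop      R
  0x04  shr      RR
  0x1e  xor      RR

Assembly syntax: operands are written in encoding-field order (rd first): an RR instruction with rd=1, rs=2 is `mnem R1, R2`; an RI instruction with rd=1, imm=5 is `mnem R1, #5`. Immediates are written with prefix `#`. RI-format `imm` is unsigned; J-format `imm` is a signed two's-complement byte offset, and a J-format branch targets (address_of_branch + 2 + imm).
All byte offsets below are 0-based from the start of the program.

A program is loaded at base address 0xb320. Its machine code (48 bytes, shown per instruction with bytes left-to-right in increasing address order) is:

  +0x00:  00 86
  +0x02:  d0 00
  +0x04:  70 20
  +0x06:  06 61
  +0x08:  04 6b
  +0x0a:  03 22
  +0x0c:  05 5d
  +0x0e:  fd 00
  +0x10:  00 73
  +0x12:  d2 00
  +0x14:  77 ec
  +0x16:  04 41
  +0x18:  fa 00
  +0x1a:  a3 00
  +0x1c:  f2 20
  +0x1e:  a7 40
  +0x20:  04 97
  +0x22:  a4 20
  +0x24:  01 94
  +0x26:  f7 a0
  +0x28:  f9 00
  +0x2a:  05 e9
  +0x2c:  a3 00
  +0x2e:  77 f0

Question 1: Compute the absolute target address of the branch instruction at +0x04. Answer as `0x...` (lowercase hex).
0xb346

+0x04: 70 20 ⇒ word 0x7020 (big)
  opcode bits[15:11]=0xe: bl/J
  imm@[10:0]=0x20 ⇒ #32
  target = base 0xb320 + off 0x04 + 2 + imm 32 = 0xb346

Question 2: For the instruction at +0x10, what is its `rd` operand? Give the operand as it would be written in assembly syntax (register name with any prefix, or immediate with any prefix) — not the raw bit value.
+0x10: 00 73 ⇒ word 0x0073 (big)
  op=0x0073>>11=0x0 ⇒ adi (RI)
  [10:8] rd=0 = R0
  [7:0] imm=115 = #115

R0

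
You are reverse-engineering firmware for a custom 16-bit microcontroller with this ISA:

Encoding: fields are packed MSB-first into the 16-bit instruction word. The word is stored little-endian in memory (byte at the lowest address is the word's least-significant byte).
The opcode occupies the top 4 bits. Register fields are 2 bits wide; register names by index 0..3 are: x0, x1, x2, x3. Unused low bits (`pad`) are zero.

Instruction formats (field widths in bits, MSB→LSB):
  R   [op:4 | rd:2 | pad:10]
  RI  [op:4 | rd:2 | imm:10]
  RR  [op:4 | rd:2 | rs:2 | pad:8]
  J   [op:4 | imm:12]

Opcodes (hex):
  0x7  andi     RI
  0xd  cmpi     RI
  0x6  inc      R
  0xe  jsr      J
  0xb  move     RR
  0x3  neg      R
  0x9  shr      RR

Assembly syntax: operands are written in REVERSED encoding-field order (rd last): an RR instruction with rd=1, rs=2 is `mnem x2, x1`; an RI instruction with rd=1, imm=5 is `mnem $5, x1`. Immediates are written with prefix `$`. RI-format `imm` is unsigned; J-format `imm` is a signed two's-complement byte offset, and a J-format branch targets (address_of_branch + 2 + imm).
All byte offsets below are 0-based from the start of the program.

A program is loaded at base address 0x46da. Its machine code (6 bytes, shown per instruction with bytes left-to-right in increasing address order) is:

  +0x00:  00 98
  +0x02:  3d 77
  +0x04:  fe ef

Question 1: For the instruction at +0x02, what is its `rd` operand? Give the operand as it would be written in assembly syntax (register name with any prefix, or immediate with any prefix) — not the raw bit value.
x1

off 0x02: read 3d 77 as little → 0x773d
  top 4b → 0x7 → andi [RI]
  rd: (w>>10)&0x3=0x1 → x1
  imm: (w>>0)&0x3ff=0x33d → $829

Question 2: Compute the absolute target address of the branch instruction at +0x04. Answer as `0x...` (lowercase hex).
[04] fe ef → 0xeffe
  opcode bits[15:12]=0xe: jsr/J
  imm@[11:0]=0xffe (s12→-2) ⇒ $-2
  target = base 0x46da + off 0x04 + 2 + imm -2 = 0x46de

0x46de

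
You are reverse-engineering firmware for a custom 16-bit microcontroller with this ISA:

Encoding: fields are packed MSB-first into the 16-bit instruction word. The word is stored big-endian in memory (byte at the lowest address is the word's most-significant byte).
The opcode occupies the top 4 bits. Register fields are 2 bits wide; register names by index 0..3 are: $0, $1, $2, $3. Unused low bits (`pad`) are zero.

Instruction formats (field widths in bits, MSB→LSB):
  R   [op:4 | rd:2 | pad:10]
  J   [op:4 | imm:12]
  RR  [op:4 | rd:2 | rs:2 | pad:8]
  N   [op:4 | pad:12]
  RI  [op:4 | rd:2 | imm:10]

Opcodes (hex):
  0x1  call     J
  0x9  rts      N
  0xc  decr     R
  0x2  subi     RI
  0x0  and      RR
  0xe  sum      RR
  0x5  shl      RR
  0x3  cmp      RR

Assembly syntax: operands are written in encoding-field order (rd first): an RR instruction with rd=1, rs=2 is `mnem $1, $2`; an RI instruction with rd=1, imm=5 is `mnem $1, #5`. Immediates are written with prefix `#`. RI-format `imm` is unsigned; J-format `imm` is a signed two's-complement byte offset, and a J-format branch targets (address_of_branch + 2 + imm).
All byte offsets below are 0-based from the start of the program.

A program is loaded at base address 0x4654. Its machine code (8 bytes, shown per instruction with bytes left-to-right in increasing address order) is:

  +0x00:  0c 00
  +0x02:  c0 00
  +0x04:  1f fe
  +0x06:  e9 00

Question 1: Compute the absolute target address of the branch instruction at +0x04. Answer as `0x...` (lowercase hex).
off 0x04: read 1f fe as big → 0x1ffe
  top 4b → 0x1 → call [J]
  [11:0] imm=4094 (s12→-2) = #-2
  target = base 0x4654 + off 0x04 + 2 + imm -2 = 0x4658

0x4658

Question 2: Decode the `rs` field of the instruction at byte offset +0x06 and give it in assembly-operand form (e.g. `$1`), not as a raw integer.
$1

off 0x06: read e9 00 as big → 0xe900
  op=0xe900>>12=0xe ⇒ sum (RR)
  [11:10] rd=2 = $2
  [9:8] rs=1 = $1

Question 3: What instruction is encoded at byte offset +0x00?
[00] 0c 00 → 0x0c00
  op=0x0c00>>12=0x0 ⇒ and (RR)
  rd@[11:10]=0x3 ⇒ $3
  rs@[9:8]=0x0 ⇒ $0

and $3, $0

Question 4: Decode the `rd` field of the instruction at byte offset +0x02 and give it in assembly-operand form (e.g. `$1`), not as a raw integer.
@+02  big-endian(c0 00) = 0xc000
  op=0xc000>>12=0xc ⇒ decr (R)
  rd: (w>>10)&0x3=0x0 → $0

$0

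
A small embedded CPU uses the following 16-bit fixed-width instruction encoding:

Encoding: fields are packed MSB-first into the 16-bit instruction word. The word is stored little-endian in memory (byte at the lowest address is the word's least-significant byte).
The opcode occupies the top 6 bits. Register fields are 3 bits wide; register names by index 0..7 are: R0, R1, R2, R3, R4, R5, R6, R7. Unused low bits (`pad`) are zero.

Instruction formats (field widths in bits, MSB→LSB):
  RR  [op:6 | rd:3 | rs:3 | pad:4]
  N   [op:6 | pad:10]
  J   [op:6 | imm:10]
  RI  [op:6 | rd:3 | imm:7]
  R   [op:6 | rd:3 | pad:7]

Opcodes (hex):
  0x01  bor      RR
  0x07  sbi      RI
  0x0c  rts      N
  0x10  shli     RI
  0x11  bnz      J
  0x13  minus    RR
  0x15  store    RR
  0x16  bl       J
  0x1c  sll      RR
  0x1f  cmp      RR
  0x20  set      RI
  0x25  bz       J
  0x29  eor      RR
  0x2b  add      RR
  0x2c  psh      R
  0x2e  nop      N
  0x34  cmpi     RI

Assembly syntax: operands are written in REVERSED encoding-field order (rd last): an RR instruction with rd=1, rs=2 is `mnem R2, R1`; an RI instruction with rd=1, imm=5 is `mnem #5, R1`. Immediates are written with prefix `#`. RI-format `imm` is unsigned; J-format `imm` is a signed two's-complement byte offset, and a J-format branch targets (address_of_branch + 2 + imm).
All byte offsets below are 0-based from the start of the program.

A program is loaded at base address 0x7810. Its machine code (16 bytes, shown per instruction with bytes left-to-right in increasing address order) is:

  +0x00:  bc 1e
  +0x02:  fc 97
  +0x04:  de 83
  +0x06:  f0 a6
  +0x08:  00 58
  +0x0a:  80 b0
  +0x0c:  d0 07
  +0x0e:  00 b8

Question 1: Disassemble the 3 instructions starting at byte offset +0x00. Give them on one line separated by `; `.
+0x00: bc 1e ⇒ word 0x1ebc (little)
  top 6b → 0x7 → sbi [RI]
  rd: (w>>7)&0x7=0x5 → R5
  imm: (w>>0)&0x7f=0x3c → #60
+0x02: fc 97 ⇒ word 0x97fc (little)
  top 6b → 0x25 → bz [J]
  imm: (w>>0)&0x3ff=0x3fc (s10→-4) → #-4
+0x04: de 83 ⇒ word 0x83de (little)
  top 6b → 0x20 → set [RI]
  rd: (w>>7)&0x7=0x7 → R7
  imm: (w>>0)&0x7f=0x5e → #94

sbi #60, R5; bz #-4; set #94, R7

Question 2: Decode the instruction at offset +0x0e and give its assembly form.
@+0e  little-endian(00 b8) = 0xb800
  op=0xb800>>10=0x2e ⇒ nop (N)

nop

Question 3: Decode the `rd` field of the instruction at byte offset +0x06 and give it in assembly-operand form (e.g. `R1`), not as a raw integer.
R5

@+06  little-endian(f0 a6) = 0xa6f0
  op=0xa6f0>>10=0x29 ⇒ eor (RR)
  [9:7] rd=5 = R5
  [6:4] rs=7 = R7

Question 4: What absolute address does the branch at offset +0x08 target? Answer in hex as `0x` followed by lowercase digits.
0x781a

off 0x08: read 00 58 as little → 0x5800
  top 6b → 0x16 → bl [J]
  [9:0] imm=0 = #0
  target = base 0x7810 + off 0x08 + 2 + imm 0 = 0x781a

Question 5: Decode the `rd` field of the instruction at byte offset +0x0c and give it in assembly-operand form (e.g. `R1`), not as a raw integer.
R7

off 0x0c: read d0 07 as little → 0x07d0
  opcode bits[15:10]=0x1: bor/RR
  rd: (w>>7)&0x7=0x7 → R7
  rs: (w>>4)&0x7=0x5 → R5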